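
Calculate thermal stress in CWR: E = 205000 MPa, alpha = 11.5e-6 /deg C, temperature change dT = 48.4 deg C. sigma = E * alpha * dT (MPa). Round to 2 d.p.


sigma = E * alpha * dT
sigma = 205000 * 11.5e-6 * 48.4
sigma = 2.3575 * 48.4
sigma = 114.10 MPa

114.10


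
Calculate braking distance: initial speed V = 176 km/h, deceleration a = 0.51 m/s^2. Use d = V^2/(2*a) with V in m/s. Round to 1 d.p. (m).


Convert speed: V = 176 / 3.6 = 48.8889 m/s
V^2 = 2390.1235
d = 2390.1235 / (2 * 0.51)
d = 2390.1235 / 1.02
d = 2343.3 m

2343.3


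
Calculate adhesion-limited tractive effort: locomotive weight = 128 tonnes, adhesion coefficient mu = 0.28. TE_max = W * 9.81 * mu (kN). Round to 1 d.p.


TE_max = W * g * mu
TE_max = 128 * 9.81 * 0.28
TE_max = 1255.68 * 0.28
TE_max = 351.6 kN

351.6


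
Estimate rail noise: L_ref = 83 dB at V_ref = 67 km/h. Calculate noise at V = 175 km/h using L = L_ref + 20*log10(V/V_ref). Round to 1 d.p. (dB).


V/V_ref = 175 / 67 = 2.61194
log10(2.61194) = 0.416963
20 * 0.416963 = 8.3393
L = 83 + 8.3393 = 91.3 dB

91.3


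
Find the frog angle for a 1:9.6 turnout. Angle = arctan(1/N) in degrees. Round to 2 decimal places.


1/N = 1/9.6 = 0.104167
angle = arctan(0.104167) = 0.103792 rad
angle = 0.103792 * 180/pi = 5.95 degrees

5.95


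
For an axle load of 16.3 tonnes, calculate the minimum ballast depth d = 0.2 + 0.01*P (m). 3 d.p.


d = 0.2 + 0.01 * 16.3
d = 0.2 + 0.163
d = 0.363 m

0.363


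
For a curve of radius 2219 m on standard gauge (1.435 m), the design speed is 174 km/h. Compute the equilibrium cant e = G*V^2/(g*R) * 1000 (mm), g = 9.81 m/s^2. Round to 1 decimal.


Convert speed: V = 174 / 3.6 = 48.3333 m/s
Apply formula: e = 1.435 * 48.3333^2 / (9.81 * 2219)
e = 1.435 * 2336.1111 / 21768.39
e = 0.153999 m = 154.0 mm

154.0


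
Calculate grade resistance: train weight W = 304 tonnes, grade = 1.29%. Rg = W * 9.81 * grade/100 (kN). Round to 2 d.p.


Rg = W * 9.81 * grade / 100
Rg = 304 * 9.81 * 1.29 / 100
Rg = 2982.24 * 0.0129
Rg = 38.47 kN

38.47


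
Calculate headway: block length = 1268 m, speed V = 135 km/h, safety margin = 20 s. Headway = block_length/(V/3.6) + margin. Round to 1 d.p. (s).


V = 135 / 3.6 = 37.5 m/s
Block traversal time = 1268 / 37.5 = 33.8133 s
Headway = 33.8133 + 20
Headway = 53.8 s

53.8


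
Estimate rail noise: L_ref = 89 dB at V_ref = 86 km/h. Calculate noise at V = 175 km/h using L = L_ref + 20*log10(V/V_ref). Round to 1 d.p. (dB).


V/V_ref = 175 / 86 = 2.034884
log10(2.034884) = 0.30854
20 * 0.30854 = 6.1708
L = 89 + 6.1708 = 95.2 dB

95.2


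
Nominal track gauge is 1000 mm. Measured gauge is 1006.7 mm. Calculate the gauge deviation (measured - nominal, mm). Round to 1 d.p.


Deviation = measured - nominal
Deviation = 1006.7 - 1000
Deviation = 6.7 mm

6.7


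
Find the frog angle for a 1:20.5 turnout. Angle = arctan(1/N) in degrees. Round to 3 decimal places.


1/N = 1/20.5 = 0.04878
angle = arctan(0.04878) = 0.048742 rad
angle = 0.048742 * 180/pi = 2.793 degrees

2.793


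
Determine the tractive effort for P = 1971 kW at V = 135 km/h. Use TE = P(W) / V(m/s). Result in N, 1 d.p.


Convert: P = 1971 kW = 1971000 W
V = 135 / 3.6 = 37.5 m/s
TE = 1971000 / 37.5
TE = 52560.0 N

52560.0


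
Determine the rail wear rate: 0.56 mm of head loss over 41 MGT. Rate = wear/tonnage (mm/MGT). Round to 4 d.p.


Wear rate = total wear / cumulative tonnage
Rate = 0.56 / 41
Rate = 0.0137 mm/MGT

0.0137


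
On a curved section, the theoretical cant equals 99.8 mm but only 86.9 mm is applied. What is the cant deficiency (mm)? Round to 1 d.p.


Cant deficiency = equilibrium cant - actual cant
CD = 99.8 - 86.9
CD = 12.9 mm

12.9


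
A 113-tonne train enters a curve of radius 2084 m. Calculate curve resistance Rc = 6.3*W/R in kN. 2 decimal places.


Rc = 6.3 * W / R
Rc = 6.3 * 113 / 2084
Rc = 711.9 / 2084
Rc = 0.34 kN

0.34


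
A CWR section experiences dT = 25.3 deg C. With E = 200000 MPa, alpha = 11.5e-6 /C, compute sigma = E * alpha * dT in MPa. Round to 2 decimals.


sigma = E * alpha * dT
sigma = 200000 * 11.5e-6 * 25.3
sigma = 2.3 * 25.3
sigma = 58.19 MPa

58.19


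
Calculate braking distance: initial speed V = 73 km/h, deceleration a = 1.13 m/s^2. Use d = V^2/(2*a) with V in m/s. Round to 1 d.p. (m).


Convert speed: V = 73 / 3.6 = 20.2778 m/s
V^2 = 411.1883
d = 411.1883 / (2 * 1.13)
d = 411.1883 / 2.26
d = 181.9 m

181.9


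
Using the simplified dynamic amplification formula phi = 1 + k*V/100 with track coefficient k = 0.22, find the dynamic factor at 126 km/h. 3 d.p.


phi = 1 + k * V / 100
phi = 1 + 0.22 * 126 / 100
phi = 1 + 0.2772
phi = 1.277

1.277


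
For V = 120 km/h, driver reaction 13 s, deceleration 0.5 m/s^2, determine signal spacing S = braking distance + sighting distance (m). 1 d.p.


V = 120 / 3.6 = 33.3333 m/s
Braking distance = 33.3333^2 / (2*0.5) = 1111.1111 m
Sighting distance = 33.3333 * 13 = 433.3333 m
S = 1111.1111 + 433.3333 = 1544.4 m

1544.4


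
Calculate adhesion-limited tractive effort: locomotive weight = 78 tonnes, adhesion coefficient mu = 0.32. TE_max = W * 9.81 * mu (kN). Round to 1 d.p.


TE_max = W * g * mu
TE_max = 78 * 9.81 * 0.32
TE_max = 765.18 * 0.32
TE_max = 244.9 kN

244.9


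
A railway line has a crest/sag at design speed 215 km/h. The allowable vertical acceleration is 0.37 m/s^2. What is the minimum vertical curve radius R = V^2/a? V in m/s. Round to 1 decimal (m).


Convert speed: V = 215 / 3.6 = 59.7222 m/s
V^2 = 3566.7438 m^2/s^2
R_v = 3566.7438 / 0.37
R_v = 9639.8 m

9639.8


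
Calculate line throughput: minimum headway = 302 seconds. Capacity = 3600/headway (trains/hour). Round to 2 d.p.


Capacity = 3600 / headway
Capacity = 3600 / 302
Capacity = 11.92 trains/hour

11.92


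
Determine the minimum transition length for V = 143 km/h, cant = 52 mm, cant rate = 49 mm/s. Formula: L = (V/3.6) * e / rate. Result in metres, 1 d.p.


Convert speed: V = 143 / 3.6 = 39.7222 m/s
L = 39.7222 * 52 / 49
L = 2065.5556 / 49
L = 42.2 m

42.2


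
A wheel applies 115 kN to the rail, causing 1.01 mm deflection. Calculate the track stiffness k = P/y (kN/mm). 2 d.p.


Track stiffness k = P / y
k = 115 / 1.01
k = 113.86 kN/mm

113.86


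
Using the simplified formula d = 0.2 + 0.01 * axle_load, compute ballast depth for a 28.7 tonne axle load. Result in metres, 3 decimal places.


d = 0.2 + 0.01 * 28.7
d = 0.2 + 0.287
d = 0.487 m

0.487


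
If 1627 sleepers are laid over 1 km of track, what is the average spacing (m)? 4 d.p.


Spacing = 1000 m / number of sleepers
Spacing = 1000 / 1627
Spacing = 0.6146 m

0.6146


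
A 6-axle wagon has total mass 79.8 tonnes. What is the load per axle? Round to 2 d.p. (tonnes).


Load per axle = total weight / number of axles
Load = 79.8 / 6
Load = 13.30 tonnes

13.30


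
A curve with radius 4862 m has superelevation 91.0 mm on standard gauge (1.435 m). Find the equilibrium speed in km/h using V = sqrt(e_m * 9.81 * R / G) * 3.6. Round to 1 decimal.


Convert cant: e = 91.0 mm = 0.0910 m
V_ms = sqrt(0.0910 * 9.81 * 4862 / 1.435)
V_ms = sqrt(3024.638341) = 54.9967 m/s
V = 54.9967 * 3.6 = 198.0 km/h

198.0


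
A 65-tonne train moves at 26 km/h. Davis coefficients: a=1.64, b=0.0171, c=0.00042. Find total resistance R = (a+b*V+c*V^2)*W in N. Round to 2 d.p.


b*V = 0.0171 * 26 = 0.4446
c*V^2 = 0.00042 * 676 = 0.28392
R_per_t = 1.64 + 0.4446 + 0.28392 = 2.36852 N/t
R_total = 2.36852 * 65 = 153.95 N

153.95


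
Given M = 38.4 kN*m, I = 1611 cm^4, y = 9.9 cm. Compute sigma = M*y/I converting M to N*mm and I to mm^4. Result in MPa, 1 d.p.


Convert units:
M = 38.4 kN*m = 38400000 N*mm
y = 9.9 cm = 99 mm
I = 1611 cm^4 = 16110000 mm^4
sigma = 38400000 * 99 / 16110000
sigma = 236.0 MPa

236.0


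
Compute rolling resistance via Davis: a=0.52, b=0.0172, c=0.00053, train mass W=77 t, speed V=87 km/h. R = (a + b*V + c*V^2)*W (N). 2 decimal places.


b*V = 0.0172 * 87 = 1.4964
c*V^2 = 0.00053 * 7569 = 4.01157
R_per_t = 0.52 + 1.4964 + 4.01157 = 6.02797 N/t
R_total = 6.02797 * 77 = 464.15 N

464.15


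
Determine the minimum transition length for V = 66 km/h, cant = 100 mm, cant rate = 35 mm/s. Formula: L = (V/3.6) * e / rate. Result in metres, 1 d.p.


Convert speed: V = 66 / 3.6 = 18.3333 m/s
L = 18.3333 * 100 / 35
L = 1833.3333 / 35
L = 52.4 m

52.4


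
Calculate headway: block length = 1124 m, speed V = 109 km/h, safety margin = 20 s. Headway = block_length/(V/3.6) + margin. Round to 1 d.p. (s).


V = 109 / 3.6 = 30.2778 m/s
Block traversal time = 1124 / 30.2778 = 37.1229 s
Headway = 37.1229 + 20
Headway = 57.1 s

57.1


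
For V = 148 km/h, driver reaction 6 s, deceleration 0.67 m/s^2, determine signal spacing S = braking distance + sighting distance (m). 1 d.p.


V = 148 / 3.6 = 41.1111 m/s
Braking distance = 41.1111^2 / (2*0.67) = 1261.2862 m
Sighting distance = 41.1111 * 6 = 246.6667 m
S = 1261.2862 + 246.6667 = 1508.0 m

1508.0


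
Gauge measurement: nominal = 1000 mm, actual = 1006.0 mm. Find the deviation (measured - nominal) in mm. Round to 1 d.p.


Deviation = measured - nominal
Deviation = 1006.0 - 1000
Deviation = 6.0 mm

6.0


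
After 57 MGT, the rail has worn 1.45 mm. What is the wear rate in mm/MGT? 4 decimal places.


Wear rate = total wear / cumulative tonnage
Rate = 1.45 / 57
Rate = 0.0254 mm/MGT

0.0254


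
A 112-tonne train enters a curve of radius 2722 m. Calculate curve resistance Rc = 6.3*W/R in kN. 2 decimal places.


Rc = 6.3 * W / R
Rc = 6.3 * 112 / 2722
Rc = 705.6 / 2722
Rc = 0.26 kN

0.26


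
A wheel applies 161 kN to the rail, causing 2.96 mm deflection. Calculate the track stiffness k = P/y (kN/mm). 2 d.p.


Track stiffness k = P / y
k = 161 / 2.96
k = 54.39 kN/mm

54.39


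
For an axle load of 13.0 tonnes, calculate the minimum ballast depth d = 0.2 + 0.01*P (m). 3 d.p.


d = 0.2 + 0.01 * 13.0
d = 0.2 + 0.13
d = 0.330 m

0.330


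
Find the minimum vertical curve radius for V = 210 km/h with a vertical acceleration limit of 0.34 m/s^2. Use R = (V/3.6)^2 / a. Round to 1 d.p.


Convert speed: V = 210 / 3.6 = 58.3333 m/s
V^2 = 3402.7778 m^2/s^2
R_v = 3402.7778 / 0.34
R_v = 10008.2 m

10008.2


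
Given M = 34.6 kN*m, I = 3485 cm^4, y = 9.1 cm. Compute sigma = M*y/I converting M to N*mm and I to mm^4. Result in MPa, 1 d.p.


Convert units:
M = 34.6 kN*m = 34600000 N*mm
y = 9.1 cm = 91 mm
I = 3485 cm^4 = 34850000 mm^4
sigma = 34600000 * 91 / 34850000
sigma = 90.3 MPa

90.3


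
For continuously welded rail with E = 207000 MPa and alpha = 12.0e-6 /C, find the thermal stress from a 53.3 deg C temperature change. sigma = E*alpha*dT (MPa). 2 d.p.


sigma = E * alpha * dT
sigma = 207000 * 12.0e-6 * 53.3
sigma = 2.484 * 53.3
sigma = 132.40 MPa

132.40


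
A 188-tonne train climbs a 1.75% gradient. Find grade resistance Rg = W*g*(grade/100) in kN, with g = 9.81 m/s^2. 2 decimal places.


Rg = W * 9.81 * grade / 100
Rg = 188 * 9.81 * 1.75 / 100
Rg = 1844.28 * 0.0175
Rg = 32.27 kN

32.27


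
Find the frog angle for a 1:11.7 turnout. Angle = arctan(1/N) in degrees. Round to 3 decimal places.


1/N = 1/11.7 = 0.08547
angle = arctan(0.08547) = 0.085263 rad
angle = 0.085263 * 180/pi = 4.885 degrees

4.885


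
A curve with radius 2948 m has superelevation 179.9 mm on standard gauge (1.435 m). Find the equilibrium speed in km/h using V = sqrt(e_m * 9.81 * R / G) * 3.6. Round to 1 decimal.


Convert cant: e = 179.9 mm = 0.1799 m
V_ms = sqrt(0.1799 * 9.81 * 2948 / 1.435)
V_ms = sqrt(3625.565444) = 60.2127 m/s
V = 60.2127 * 3.6 = 216.8 km/h

216.8


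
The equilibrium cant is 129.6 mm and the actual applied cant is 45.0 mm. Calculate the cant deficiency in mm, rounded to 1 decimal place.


Cant deficiency = equilibrium cant - actual cant
CD = 129.6 - 45.0
CD = 84.6 mm

84.6


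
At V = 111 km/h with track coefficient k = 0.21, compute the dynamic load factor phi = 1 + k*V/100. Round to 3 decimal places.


phi = 1 + k * V / 100
phi = 1 + 0.21 * 111 / 100
phi = 1 + 0.2331
phi = 1.233

1.233


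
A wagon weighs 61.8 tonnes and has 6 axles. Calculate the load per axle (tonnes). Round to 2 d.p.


Load per axle = total weight / number of axles
Load = 61.8 / 6
Load = 10.30 tonnes

10.30


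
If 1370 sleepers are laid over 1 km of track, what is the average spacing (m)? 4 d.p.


Spacing = 1000 m / number of sleepers
Spacing = 1000 / 1370
Spacing = 0.7299 m

0.7299


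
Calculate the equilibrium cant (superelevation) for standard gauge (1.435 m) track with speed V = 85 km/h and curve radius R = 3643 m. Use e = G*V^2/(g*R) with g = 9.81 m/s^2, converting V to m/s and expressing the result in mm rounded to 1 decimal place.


Convert speed: V = 85 / 3.6 = 23.6111 m/s
Apply formula: e = 1.435 * 23.6111^2 / (9.81 * 3643)
e = 1.435 * 557.4846 / 35737.83
e = 0.022385 m = 22.4 mm

22.4


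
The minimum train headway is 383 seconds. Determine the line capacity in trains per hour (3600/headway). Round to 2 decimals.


Capacity = 3600 / headway
Capacity = 3600 / 383
Capacity = 9.40 trains/hour

9.40


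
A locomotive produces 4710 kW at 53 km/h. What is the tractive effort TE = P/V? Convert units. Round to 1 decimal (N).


Convert: P = 4710 kW = 4710000 W
V = 53 / 3.6 = 14.7222 m/s
TE = 4710000 / 14.7222
TE = 319924.5 N

319924.5


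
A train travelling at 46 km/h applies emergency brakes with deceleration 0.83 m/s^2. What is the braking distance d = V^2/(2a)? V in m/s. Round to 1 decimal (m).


Convert speed: V = 46 / 3.6 = 12.7778 m/s
V^2 = 163.2716
d = 163.2716 / (2 * 0.83)
d = 163.2716 / 1.66
d = 98.4 m

98.4


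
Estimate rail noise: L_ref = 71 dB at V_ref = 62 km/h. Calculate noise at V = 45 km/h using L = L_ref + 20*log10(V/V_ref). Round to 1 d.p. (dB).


V/V_ref = 45 / 62 = 0.725806
log10(0.725806) = -0.139179
20 * -0.139179 = -2.7836
L = 71 + -2.7836 = 68.2 dB

68.2


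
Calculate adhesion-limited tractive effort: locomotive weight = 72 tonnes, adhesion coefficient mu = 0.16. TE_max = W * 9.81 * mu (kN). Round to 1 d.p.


TE_max = W * g * mu
TE_max = 72 * 9.81 * 0.16
TE_max = 706.32 * 0.16
TE_max = 113.0 kN

113.0


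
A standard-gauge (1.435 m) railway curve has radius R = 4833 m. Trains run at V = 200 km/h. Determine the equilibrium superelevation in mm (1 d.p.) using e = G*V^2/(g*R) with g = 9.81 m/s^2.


Convert speed: V = 200 / 3.6 = 55.5556 m/s
Apply formula: e = 1.435 * 55.5556^2 / (9.81 * 4833)
e = 1.435 * 3086.4198 / 47411.73
e = 0.093416 m = 93.4 mm

93.4


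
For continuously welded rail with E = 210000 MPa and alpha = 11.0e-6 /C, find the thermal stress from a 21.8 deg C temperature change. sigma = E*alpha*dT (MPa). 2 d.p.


sigma = E * alpha * dT
sigma = 210000 * 11.0e-6 * 21.8
sigma = 2.31 * 21.8
sigma = 50.36 MPa

50.36


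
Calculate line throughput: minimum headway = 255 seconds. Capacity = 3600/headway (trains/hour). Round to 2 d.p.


Capacity = 3600 / headway
Capacity = 3600 / 255
Capacity = 14.12 trains/hour

14.12


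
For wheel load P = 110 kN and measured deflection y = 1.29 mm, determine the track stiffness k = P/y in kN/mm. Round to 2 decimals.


Track stiffness k = P / y
k = 110 / 1.29
k = 85.27 kN/mm

85.27


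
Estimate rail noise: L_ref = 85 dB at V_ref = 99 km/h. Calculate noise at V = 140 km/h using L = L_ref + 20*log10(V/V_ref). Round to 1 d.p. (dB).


V/V_ref = 140 / 99 = 1.414141
log10(1.414141) = 0.150493
20 * 0.150493 = 3.0099
L = 85 + 3.0099 = 88.0 dB

88.0


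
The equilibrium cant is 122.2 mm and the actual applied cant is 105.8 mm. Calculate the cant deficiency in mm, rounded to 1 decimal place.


Cant deficiency = equilibrium cant - actual cant
CD = 122.2 - 105.8
CD = 16.4 mm

16.4


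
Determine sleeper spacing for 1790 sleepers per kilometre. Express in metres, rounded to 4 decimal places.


Spacing = 1000 m / number of sleepers
Spacing = 1000 / 1790
Spacing = 0.5587 m

0.5587


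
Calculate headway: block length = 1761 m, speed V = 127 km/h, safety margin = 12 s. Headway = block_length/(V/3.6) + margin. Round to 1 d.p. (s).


V = 127 / 3.6 = 35.2778 m/s
Block traversal time = 1761 / 35.2778 = 49.9181 s
Headway = 49.9181 + 12
Headway = 61.9 s

61.9


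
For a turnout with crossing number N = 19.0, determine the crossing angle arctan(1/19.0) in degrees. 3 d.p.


1/N = 1/19.0 = 0.052632
angle = arctan(0.052632) = 0.052583 rad
angle = 0.052583 * 180/pi = 3.013 degrees

3.013


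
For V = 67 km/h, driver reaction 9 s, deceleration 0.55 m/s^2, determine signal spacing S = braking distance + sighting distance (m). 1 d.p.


V = 67 / 3.6 = 18.6111 m/s
Braking distance = 18.6111^2 / (2*0.55) = 314.885 m
Sighting distance = 18.6111 * 9 = 167.5 m
S = 314.885 + 167.5 = 482.4 m

482.4


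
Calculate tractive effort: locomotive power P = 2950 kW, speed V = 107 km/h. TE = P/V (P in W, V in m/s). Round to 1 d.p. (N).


Convert: P = 2950 kW = 2950000 W
V = 107 / 3.6 = 29.7222 m/s
TE = 2950000 / 29.7222
TE = 99252.3 N

99252.3


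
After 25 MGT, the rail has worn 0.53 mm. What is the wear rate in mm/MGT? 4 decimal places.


Wear rate = total wear / cumulative tonnage
Rate = 0.53 / 25
Rate = 0.0212 mm/MGT

0.0212


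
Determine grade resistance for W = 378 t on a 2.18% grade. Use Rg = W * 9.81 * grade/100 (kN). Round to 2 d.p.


Rg = W * 9.81 * grade / 100
Rg = 378 * 9.81 * 2.18 / 100
Rg = 3708.18 * 0.0218
Rg = 80.84 kN

80.84


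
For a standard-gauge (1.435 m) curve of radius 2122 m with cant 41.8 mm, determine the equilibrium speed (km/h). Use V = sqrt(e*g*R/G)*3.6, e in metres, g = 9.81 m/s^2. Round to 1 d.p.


Convert cant: e = 41.8 mm = 0.0418 m
V_ms = sqrt(0.0418 * 9.81 * 2122 / 1.435)
V_ms = sqrt(606.371482) = 24.6246 m/s
V = 24.6246 * 3.6 = 88.6 km/h

88.6


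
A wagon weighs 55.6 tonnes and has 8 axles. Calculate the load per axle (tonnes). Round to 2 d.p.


Load per axle = total weight / number of axles
Load = 55.6 / 8
Load = 6.95 tonnes

6.95


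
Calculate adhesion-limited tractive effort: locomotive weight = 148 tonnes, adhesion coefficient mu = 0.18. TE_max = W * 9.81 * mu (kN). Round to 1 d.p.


TE_max = W * g * mu
TE_max = 148 * 9.81 * 0.18
TE_max = 1451.88 * 0.18
TE_max = 261.3 kN

261.3


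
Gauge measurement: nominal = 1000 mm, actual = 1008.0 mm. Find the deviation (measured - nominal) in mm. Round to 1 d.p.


Deviation = measured - nominal
Deviation = 1008.0 - 1000
Deviation = 8.0 mm

8.0


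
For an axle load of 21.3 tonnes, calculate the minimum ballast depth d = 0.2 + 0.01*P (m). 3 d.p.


d = 0.2 + 0.01 * 21.3
d = 0.2 + 0.213
d = 0.413 m

0.413


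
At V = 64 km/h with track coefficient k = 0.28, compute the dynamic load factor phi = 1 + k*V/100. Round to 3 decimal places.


phi = 1 + k * V / 100
phi = 1 + 0.28 * 64 / 100
phi = 1 + 0.1792
phi = 1.179

1.179


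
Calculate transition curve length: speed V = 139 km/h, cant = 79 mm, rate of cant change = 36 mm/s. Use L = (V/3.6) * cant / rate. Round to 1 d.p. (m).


Convert speed: V = 139 / 3.6 = 38.6111 m/s
L = 38.6111 * 79 / 36
L = 3050.2778 / 36
L = 84.7 m

84.7


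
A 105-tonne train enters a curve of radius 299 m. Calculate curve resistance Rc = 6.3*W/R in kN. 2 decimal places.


Rc = 6.3 * W / R
Rc = 6.3 * 105 / 299
Rc = 661.5 / 299
Rc = 2.21 kN

2.21


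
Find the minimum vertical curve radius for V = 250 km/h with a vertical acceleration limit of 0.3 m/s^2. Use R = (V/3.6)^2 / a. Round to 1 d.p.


Convert speed: V = 250 / 3.6 = 69.4444 m/s
V^2 = 4822.5309 m^2/s^2
R_v = 4822.5309 / 0.3
R_v = 16075.1 m

16075.1


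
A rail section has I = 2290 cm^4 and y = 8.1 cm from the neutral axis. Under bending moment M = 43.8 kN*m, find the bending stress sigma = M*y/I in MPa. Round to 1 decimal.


Convert units:
M = 43.8 kN*m = 43800000 N*mm
y = 8.1 cm = 81 mm
I = 2290 cm^4 = 22900000 mm^4
sigma = 43800000 * 81 / 22900000
sigma = 154.9 MPa

154.9


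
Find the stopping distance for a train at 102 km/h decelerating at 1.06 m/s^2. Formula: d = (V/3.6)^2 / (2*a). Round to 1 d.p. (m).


Convert speed: V = 102 / 3.6 = 28.3333 m/s
V^2 = 802.7778
d = 802.7778 / (2 * 1.06)
d = 802.7778 / 2.12
d = 378.7 m

378.7


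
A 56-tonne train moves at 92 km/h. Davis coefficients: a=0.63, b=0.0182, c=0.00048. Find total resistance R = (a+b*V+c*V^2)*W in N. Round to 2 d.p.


b*V = 0.0182 * 92 = 1.6744
c*V^2 = 0.00048 * 8464 = 4.06272
R_per_t = 0.63 + 1.6744 + 4.06272 = 6.36712 N/t
R_total = 6.36712 * 56 = 356.56 N

356.56


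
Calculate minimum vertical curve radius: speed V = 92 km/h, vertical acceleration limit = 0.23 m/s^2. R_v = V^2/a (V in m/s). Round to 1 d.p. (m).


Convert speed: V = 92 / 3.6 = 25.5556 m/s
V^2 = 653.0864 m^2/s^2
R_v = 653.0864 / 0.23
R_v = 2839.5 m

2839.5


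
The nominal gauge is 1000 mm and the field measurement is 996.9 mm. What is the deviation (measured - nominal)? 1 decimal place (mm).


Deviation = measured - nominal
Deviation = 996.9 - 1000
Deviation = -3.1 mm

-3.1


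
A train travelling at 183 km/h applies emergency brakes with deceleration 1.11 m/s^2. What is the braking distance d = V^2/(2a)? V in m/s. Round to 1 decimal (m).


Convert speed: V = 183 / 3.6 = 50.8333 m/s
V^2 = 2584.0278
d = 2584.0278 / (2 * 1.11)
d = 2584.0278 / 2.22
d = 1164.0 m

1164.0


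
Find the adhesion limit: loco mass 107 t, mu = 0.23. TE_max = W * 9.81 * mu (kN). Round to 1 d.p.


TE_max = W * g * mu
TE_max = 107 * 9.81 * 0.23
TE_max = 1049.67 * 0.23
TE_max = 241.4 kN

241.4


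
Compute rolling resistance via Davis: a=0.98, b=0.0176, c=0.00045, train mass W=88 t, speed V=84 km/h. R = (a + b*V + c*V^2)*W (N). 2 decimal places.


b*V = 0.0176 * 84 = 1.4784
c*V^2 = 0.00045 * 7056 = 3.1752
R_per_t = 0.98 + 1.4784 + 3.1752 = 5.6336 N/t
R_total = 5.6336 * 88 = 495.76 N

495.76


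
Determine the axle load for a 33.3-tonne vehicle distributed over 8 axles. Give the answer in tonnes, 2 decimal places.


Load per axle = total weight / number of axles
Load = 33.3 / 8
Load = 4.16 tonnes

4.16


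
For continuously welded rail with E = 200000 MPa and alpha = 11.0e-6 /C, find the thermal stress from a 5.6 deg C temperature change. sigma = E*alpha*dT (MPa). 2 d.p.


sigma = E * alpha * dT
sigma = 200000 * 11.0e-6 * 5.6
sigma = 2.2 * 5.6
sigma = 12.32 MPa

12.32


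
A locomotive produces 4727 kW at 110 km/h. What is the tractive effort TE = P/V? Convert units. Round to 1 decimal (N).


Convert: P = 4727 kW = 4727000 W
V = 110 / 3.6 = 30.5556 m/s
TE = 4727000 / 30.5556
TE = 154701.8 N

154701.8


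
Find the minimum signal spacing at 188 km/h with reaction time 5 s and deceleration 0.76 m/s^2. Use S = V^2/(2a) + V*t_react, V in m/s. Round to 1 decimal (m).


V = 188 / 3.6 = 52.2222 m/s
Braking distance = 52.2222^2 / (2*0.76) = 1794.1845 m
Sighting distance = 52.2222 * 5 = 261.1111 m
S = 1794.1845 + 261.1111 = 2055.3 m

2055.3


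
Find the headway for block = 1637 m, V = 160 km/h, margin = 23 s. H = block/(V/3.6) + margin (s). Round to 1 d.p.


V = 160 / 3.6 = 44.4444 m/s
Block traversal time = 1637 / 44.4444 = 36.8325 s
Headway = 36.8325 + 23
Headway = 59.8 s

59.8


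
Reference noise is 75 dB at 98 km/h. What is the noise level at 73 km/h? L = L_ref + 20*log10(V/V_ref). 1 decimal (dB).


V/V_ref = 73 / 98 = 0.744898
log10(0.744898) = -0.127903
20 * -0.127903 = -2.5581
L = 75 + -2.5581 = 72.4 dB

72.4


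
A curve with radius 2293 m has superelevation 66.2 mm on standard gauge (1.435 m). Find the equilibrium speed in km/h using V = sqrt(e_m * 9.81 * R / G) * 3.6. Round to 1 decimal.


Convert cant: e = 66.2 mm = 0.0662 m
V_ms = sqrt(0.0662 * 9.81 * 2293 / 1.435)
V_ms = sqrt(1037.717523) = 32.2136 m/s
V = 32.2136 * 3.6 = 116.0 km/h

116.0


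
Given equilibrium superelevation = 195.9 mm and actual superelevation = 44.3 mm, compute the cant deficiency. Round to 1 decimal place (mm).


Cant deficiency = equilibrium cant - actual cant
CD = 195.9 - 44.3
CD = 151.6 mm

151.6


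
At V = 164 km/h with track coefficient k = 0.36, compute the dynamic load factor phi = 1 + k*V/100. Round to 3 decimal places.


phi = 1 + k * V / 100
phi = 1 + 0.36 * 164 / 100
phi = 1 + 0.5904
phi = 1.590

1.590


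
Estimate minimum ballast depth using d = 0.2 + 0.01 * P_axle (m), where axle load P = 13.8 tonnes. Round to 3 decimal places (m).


d = 0.2 + 0.01 * 13.8
d = 0.2 + 0.138
d = 0.338 m

0.338


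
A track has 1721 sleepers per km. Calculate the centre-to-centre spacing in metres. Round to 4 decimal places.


Spacing = 1000 m / number of sleepers
Spacing = 1000 / 1721
Spacing = 0.5811 m

0.5811


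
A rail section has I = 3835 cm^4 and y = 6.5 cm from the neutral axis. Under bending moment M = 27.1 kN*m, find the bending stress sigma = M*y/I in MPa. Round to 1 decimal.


Convert units:
M = 27.1 kN*m = 27100000 N*mm
y = 6.5 cm = 65 mm
I = 3835 cm^4 = 38350000 mm^4
sigma = 27100000 * 65 / 38350000
sigma = 45.9 MPa

45.9


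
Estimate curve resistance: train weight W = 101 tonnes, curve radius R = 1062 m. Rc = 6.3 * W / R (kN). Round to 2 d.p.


Rc = 6.3 * W / R
Rc = 6.3 * 101 / 1062
Rc = 636.3 / 1062
Rc = 0.60 kN

0.60


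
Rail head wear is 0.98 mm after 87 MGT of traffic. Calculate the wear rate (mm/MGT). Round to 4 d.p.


Wear rate = total wear / cumulative tonnage
Rate = 0.98 / 87
Rate = 0.0113 mm/MGT

0.0113


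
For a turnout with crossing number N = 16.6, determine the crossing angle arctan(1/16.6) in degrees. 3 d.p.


1/N = 1/16.6 = 0.060241
angle = arctan(0.060241) = 0.060168 rad
angle = 0.060168 * 180/pi = 3.447 degrees

3.447


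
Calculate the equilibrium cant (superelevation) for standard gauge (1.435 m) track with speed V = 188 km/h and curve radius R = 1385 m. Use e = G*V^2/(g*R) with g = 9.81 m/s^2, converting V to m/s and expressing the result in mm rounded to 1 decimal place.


Convert speed: V = 188 / 3.6 = 52.2222 m/s
Apply formula: e = 1.435 * 52.2222^2 / (9.81 * 1385)
e = 1.435 * 2727.1605 / 13586.85
e = 0.288034 m = 288.0 mm

288.0


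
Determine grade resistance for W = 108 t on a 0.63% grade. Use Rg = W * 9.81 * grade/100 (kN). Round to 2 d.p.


Rg = W * 9.81 * grade / 100
Rg = 108 * 9.81 * 0.63 / 100
Rg = 1059.48 * 0.0063
Rg = 6.67 kN

6.67


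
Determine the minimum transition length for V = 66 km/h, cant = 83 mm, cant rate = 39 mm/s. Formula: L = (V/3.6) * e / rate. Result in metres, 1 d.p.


Convert speed: V = 66 / 3.6 = 18.3333 m/s
L = 18.3333 * 83 / 39
L = 1521.6667 / 39
L = 39.0 m

39.0


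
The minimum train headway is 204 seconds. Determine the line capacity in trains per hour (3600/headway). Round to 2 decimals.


Capacity = 3600 / headway
Capacity = 3600 / 204
Capacity = 17.65 trains/hour

17.65


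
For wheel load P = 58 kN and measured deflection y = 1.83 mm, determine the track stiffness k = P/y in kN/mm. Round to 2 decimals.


Track stiffness k = P / y
k = 58 / 1.83
k = 31.69 kN/mm

31.69


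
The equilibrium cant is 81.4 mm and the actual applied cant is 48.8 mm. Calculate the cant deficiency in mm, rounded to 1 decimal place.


Cant deficiency = equilibrium cant - actual cant
CD = 81.4 - 48.8
CD = 32.6 mm

32.6


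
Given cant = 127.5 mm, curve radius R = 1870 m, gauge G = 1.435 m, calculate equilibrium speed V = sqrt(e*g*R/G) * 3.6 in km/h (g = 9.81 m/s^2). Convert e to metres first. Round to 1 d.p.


Convert cant: e = 127.5 mm = 0.1275 m
V_ms = sqrt(0.1275 * 9.81 * 1870 / 1.435)
V_ms = sqrt(1629.929791) = 40.3724 m/s
V = 40.3724 * 3.6 = 145.3 km/h

145.3


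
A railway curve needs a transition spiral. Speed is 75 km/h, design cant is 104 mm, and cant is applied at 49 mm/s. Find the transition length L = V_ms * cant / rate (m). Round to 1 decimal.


Convert speed: V = 75 / 3.6 = 20.8333 m/s
L = 20.8333 * 104 / 49
L = 2166.6667 / 49
L = 44.2 m

44.2


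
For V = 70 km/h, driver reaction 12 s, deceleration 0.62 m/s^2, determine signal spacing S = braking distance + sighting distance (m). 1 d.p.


V = 70 / 3.6 = 19.4444 m/s
Braking distance = 19.4444^2 / (2*0.62) = 304.9084 m
Sighting distance = 19.4444 * 12 = 233.3333 m
S = 304.9084 + 233.3333 = 538.2 m

538.2


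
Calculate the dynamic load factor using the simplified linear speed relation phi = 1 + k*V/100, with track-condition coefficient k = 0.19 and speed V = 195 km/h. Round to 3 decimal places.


phi = 1 + k * V / 100
phi = 1 + 0.19 * 195 / 100
phi = 1 + 0.3705
phi = 1.371

1.371


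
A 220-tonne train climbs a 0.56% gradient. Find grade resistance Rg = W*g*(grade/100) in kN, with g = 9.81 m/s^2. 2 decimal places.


Rg = W * 9.81 * grade / 100
Rg = 220 * 9.81 * 0.56 / 100
Rg = 2158.2 * 0.0056
Rg = 12.09 kN

12.09


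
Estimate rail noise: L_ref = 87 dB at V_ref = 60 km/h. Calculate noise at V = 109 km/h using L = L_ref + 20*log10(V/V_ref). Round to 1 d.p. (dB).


V/V_ref = 109 / 60 = 1.816667
log10(1.816667) = 0.259275
20 * 0.259275 = 5.1855
L = 87 + 5.1855 = 92.2 dB

92.2


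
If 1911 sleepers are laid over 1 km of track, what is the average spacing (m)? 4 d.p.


Spacing = 1000 m / number of sleepers
Spacing = 1000 / 1911
Spacing = 0.5233 m

0.5233


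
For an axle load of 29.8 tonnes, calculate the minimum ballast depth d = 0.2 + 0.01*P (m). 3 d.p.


d = 0.2 + 0.01 * 29.8
d = 0.2 + 0.298
d = 0.498 m

0.498


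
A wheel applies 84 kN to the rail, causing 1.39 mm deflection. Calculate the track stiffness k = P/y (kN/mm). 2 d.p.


Track stiffness k = P / y
k = 84 / 1.39
k = 60.43 kN/mm

60.43


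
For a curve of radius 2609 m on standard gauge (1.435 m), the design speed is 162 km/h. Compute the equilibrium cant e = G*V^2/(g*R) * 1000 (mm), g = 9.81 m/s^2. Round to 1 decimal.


Convert speed: V = 162 / 3.6 = 45.0 m/s
Apply formula: e = 1.435 * 45.0^2 / (9.81 * 2609)
e = 1.435 * 2025.0 / 25594.29
e = 0.113536 m = 113.5 mm

113.5


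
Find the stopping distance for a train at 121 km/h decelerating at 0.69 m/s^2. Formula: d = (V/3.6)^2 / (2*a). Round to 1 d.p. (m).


Convert speed: V = 121 / 3.6 = 33.6111 m/s
V^2 = 1129.7068
d = 1129.7068 / (2 * 0.69)
d = 1129.7068 / 1.38
d = 818.6 m

818.6


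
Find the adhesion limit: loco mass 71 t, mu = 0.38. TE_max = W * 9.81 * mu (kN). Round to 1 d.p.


TE_max = W * g * mu
TE_max = 71 * 9.81 * 0.38
TE_max = 696.51 * 0.38
TE_max = 264.7 kN

264.7


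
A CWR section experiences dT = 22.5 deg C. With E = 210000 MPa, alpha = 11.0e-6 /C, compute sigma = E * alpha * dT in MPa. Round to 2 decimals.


sigma = E * alpha * dT
sigma = 210000 * 11.0e-6 * 22.5
sigma = 2.31 * 22.5
sigma = 51.98 MPa

51.98


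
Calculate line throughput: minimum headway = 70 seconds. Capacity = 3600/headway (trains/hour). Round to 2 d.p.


Capacity = 3600 / headway
Capacity = 3600 / 70
Capacity = 51.43 trains/hour

51.43


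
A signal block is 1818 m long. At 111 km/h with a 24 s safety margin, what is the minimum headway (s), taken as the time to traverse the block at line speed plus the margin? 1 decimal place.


V = 111 / 3.6 = 30.8333 m/s
Block traversal time = 1818 / 30.8333 = 58.9622 s
Headway = 58.9622 + 24
Headway = 83.0 s

83.0


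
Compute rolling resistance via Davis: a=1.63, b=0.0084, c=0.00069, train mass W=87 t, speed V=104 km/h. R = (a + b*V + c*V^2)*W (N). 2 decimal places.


b*V = 0.0084 * 104 = 0.8736
c*V^2 = 0.00069 * 10816 = 7.46304
R_per_t = 1.63 + 0.8736 + 7.46304 = 9.96664 N/t
R_total = 9.96664 * 87 = 867.10 N

867.10


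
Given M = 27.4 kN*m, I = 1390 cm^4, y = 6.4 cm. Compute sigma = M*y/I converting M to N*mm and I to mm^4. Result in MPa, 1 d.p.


Convert units:
M = 27.4 kN*m = 27400000 N*mm
y = 6.4 cm = 64 mm
I = 1390 cm^4 = 13900000 mm^4
sigma = 27400000 * 64 / 13900000
sigma = 126.2 MPa

126.2


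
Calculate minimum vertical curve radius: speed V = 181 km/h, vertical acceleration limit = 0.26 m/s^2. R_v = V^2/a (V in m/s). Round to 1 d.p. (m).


Convert speed: V = 181 / 3.6 = 50.2778 m/s
V^2 = 2527.8549 m^2/s^2
R_v = 2527.8549 / 0.26
R_v = 9722.5 m

9722.5


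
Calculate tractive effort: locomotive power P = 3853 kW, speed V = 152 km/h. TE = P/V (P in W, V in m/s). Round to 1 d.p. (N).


Convert: P = 3853 kW = 3853000 W
V = 152 / 3.6 = 42.2222 m/s
TE = 3853000 / 42.2222
TE = 91255.3 N

91255.3


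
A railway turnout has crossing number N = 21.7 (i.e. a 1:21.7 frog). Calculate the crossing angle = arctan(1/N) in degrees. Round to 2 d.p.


1/N = 1/21.7 = 0.046083
angle = arctan(0.046083) = 0.04605 rad
angle = 0.04605 * 180/pi = 2.64 degrees

2.64


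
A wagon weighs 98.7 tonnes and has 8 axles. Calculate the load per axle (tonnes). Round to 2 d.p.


Load per axle = total weight / number of axles
Load = 98.7 / 8
Load = 12.34 tonnes

12.34


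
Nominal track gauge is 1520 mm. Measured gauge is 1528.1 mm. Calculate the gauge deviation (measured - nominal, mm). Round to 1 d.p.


Deviation = measured - nominal
Deviation = 1528.1 - 1520
Deviation = 8.1 mm

8.1


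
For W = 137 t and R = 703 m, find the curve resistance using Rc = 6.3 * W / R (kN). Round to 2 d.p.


Rc = 6.3 * W / R
Rc = 6.3 * 137 / 703
Rc = 863.1 / 703
Rc = 1.23 kN

1.23


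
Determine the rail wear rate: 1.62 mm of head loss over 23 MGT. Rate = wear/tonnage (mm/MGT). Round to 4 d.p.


Wear rate = total wear / cumulative tonnage
Rate = 1.62 / 23
Rate = 0.0704 mm/MGT

0.0704


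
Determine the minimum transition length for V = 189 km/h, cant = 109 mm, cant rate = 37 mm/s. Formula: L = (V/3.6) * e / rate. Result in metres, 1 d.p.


Convert speed: V = 189 / 3.6 = 52.5 m/s
L = 52.5 * 109 / 37
L = 5722.5 / 37
L = 154.7 m

154.7


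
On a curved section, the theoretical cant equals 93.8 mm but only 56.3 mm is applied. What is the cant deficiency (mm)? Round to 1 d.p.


Cant deficiency = equilibrium cant - actual cant
CD = 93.8 - 56.3
CD = 37.5 mm

37.5


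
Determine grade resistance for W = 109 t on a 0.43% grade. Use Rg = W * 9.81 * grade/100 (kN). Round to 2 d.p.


Rg = W * 9.81 * grade / 100
Rg = 109 * 9.81 * 0.43 / 100
Rg = 1069.29 * 0.0043
Rg = 4.60 kN

4.60


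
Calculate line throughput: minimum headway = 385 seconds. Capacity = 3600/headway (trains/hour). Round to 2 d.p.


Capacity = 3600 / headway
Capacity = 3600 / 385
Capacity = 9.35 trains/hour

9.35


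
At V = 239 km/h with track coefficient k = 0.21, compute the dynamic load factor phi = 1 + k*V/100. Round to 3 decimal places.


phi = 1 + k * V / 100
phi = 1 + 0.21 * 239 / 100
phi = 1 + 0.5019
phi = 1.502

1.502


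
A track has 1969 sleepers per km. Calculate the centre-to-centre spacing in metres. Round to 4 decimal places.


Spacing = 1000 m / number of sleepers
Spacing = 1000 / 1969
Spacing = 0.5079 m

0.5079


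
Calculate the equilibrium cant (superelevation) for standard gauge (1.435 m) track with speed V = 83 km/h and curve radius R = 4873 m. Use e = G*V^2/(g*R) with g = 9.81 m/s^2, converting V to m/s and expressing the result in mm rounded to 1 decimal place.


Convert speed: V = 83 / 3.6 = 23.0556 m/s
Apply formula: e = 1.435 * 23.0556^2 / (9.81 * 4873)
e = 1.435 * 531.5586 / 47804.13
e = 0.015957 m = 16.0 mm

16.0


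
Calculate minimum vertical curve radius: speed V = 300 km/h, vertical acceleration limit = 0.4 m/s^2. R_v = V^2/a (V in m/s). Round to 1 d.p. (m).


Convert speed: V = 300 / 3.6 = 83.3333 m/s
V^2 = 6944.4444 m^2/s^2
R_v = 6944.4444 / 0.4
R_v = 17361.1 m

17361.1


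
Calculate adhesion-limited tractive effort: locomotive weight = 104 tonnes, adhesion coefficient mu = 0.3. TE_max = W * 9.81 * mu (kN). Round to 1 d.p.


TE_max = W * g * mu
TE_max = 104 * 9.81 * 0.3
TE_max = 1020.24 * 0.3
TE_max = 306.1 kN

306.1


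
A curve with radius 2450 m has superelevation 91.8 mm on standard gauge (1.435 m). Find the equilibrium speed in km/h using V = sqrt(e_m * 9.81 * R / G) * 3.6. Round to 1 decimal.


Convert cant: e = 91.8 mm = 0.0918 m
V_ms = sqrt(0.0918 * 9.81 * 2450 / 1.435)
V_ms = sqrt(1537.538049) = 39.2115 m/s
V = 39.2115 * 3.6 = 141.2 km/h

141.2


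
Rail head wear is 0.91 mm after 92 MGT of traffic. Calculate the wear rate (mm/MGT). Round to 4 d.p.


Wear rate = total wear / cumulative tonnage
Rate = 0.91 / 92
Rate = 0.0099 mm/MGT

0.0099


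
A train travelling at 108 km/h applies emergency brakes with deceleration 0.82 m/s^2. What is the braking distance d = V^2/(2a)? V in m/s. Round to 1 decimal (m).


Convert speed: V = 108 / 3.6 = 30.0 m/s
V^2 = 900.0
d = 900.0 / (2 * 0.82)
d = 900.0 / 1.64
d = 548.8 m

548.8


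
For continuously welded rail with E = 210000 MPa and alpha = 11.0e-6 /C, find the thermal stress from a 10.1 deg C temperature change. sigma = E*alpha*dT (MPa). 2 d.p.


sigma = E * alpha * dT
sigma = 210000 * 11.0e-6 * 10.1
sigma = 2.31 * 10.1
sigma = 23.33 MPa

23.33


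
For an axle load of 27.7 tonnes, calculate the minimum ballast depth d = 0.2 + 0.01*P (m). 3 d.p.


d = 0.2 + 0.01 * 27.7
d = 0.2 + 0.277
d = 0.477 m

0.477


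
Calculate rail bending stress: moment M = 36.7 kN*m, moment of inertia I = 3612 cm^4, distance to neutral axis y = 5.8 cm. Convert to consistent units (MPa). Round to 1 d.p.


Convert units:
M = 36.7 kN*m = 36700000 N*mm
y = 5.8 cm = 58 mm
I = 3612 cm^4 = 36120000 mm^4
sigma = 36700000 * 58 / 36120000
sigma = 58.9 MPa

58.9


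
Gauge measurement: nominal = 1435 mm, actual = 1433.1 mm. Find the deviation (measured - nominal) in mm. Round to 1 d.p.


Deviation = measured - nominal
Deviation = 1433.1 - 1435
Deviation = -1.9 mm

-1.9


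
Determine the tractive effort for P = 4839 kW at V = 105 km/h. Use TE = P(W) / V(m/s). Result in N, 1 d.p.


Convert: P = 4839 kW = 4839000 W
V = 105 / 3.6 = 29.1667 m/s
TE = 4839000 / 29.1667
TE = 165908.6 N

165908.6


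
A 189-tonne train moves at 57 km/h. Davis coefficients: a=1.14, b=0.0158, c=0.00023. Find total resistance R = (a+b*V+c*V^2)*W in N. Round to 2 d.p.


b*V = 0.0158 * 57 = 0.9006
c*V^2 = 0.00023 * 3249 = 0.74727
R_per_t = 1.14 + 0.9006 + 0.74727 = 2.78787 N/t
R_total = 2.78787 * 189 = 526.91 N

526.91


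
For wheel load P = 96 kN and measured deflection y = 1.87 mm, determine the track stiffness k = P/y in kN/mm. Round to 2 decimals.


Track stiffness k = P / y
k = 96 / 1.87
k = 51.34 kN/mm

51.34


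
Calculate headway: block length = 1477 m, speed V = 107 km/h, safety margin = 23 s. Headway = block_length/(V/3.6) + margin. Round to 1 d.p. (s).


V = 107 / 3.6 = 29.7222 m/s
Block traversal time = 1477 / 29.7222 = 49.6935 s
Headway = 49.6935 + 23
Headway = 72.7 s

72.7


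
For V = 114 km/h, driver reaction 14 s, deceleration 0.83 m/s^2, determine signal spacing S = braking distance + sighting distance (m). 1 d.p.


V = 114 / 3.6 = 31.6667 m/s
Braking distance = 31.6667^2 / (2*0.83) = 604.083 m
Sighting distance = 31.6667 * 14 = 443.3333 m
S = 604.083 + 443.3333 = 1047.4 m

1047.4


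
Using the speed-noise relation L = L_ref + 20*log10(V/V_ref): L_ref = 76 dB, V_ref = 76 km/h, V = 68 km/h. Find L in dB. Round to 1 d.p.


V/V_ref = 68 / 76 = 0.894737
log10(0.894737) = -0.048305
20 * -0.048305 = -0.9661
L = 76 + -0.9661 = 75.0 dB

75.0


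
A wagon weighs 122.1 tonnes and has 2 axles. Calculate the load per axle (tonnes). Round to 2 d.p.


Load per axle = total weight / number of axles
Load = 122.1 / 2
Load = 61.05 tonnes

61.05


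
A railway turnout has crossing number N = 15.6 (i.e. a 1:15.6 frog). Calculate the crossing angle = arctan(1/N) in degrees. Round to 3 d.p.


1/N = 1/15.6 = 0.064103
angle = arctan(0.064103) = 0.064015 rad
angle = 0.064015 * 180/pi = 3.668 degrees

3.668


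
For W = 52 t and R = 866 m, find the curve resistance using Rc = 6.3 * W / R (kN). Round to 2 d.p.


Rc = 6.3 * W / R
Rc = 6.3 * 52 / 866
Rc = 327.6 / 866
Rc = 0.38 kN

0.38
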